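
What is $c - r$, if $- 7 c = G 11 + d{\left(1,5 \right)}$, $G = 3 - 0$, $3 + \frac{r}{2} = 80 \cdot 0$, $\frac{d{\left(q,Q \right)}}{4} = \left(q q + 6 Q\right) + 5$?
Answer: $- \frac{135}{7} \approx -19.286$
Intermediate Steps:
$d{\left(q,Q \right)} = 20 + 4 q^{2} + 24 Q$ ($d{\left(q,Q \right)} = 4 \left(\left(q q + 6 Q\right) + 5\right) = 4 \left(\left(q^{2} + 6 Q\right) + 5\right) = 4 \left(5 + q^{2} + 6 Q\right) = 20 + 4 q^{2} + 24 Q$)
$r = -6$ ($r = -6 + 2 \cdot 80 \cdot 0 = -6 + 2 \cdot 0 = -6 + 0 = -6$)
$G = 3$ ($G = 3 + 0 = 3$)
$c = - \frac{177}{7}$ ($c = - \frac{3 \cdot 11 + \left(20 + 4 \cdot 1^{2} + 24 \cdot 5\right)}{7} = - \frac{33 + \left(20 + 4 \cdot 1 + 120\right)}{7} = - \frac{33 + \left(20 + 4 + 120\right)}{7} = - \frac{33 + 144}{7} = \left(- \frac{1}{7}\right) 177 = - \frac{177}{7} \approx -25.286$)
$c - r = - \frac{177}{7} - -6 = - \frac{177}{7} + 6 = - \frac{135}{7}$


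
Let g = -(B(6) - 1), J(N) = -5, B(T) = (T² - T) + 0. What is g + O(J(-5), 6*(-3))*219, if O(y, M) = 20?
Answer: 4351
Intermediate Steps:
B(T) = T² - T
g = -29 (g = -(6*(-1 + 6) - 1) = -(6*5 - 1) = -(30 - 1) = -1*29 = -29)
g + O(J(-5), 6*(-3))*219 = -29 + 20*219 = -29 + 4380 = 4351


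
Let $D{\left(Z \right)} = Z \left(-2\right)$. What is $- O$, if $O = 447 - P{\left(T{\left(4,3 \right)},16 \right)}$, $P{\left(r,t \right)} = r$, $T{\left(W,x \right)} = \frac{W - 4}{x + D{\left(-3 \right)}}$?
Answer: $-447$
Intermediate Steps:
$D{\left(Z \right)} = - 2 Z$
$T{\left(W,x \right)} = \frac{-4 + W}{6 + x}$ ($T{\left(W,x \right)} = \frac{W - 4}{x - -6} = \frac{-4 + W}{x + 6} = \frac{-4 + W}{6 + x}$)
$O = 447$ ($O = 447 - \frac{-4 + 4}{6 + 3} = 447 - \frac{1}{9} \cdot 0 = 447 - 0 = 447 + 0 = 447$)
$- O = \left(-1\right) 447 = -447$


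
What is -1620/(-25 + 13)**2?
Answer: -45/4 ≈ -11.250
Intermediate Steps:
-1620/(-25 + 13)**2 = -1620/((-12)**2) = -1620/144 = -1620*1/144 = -45/4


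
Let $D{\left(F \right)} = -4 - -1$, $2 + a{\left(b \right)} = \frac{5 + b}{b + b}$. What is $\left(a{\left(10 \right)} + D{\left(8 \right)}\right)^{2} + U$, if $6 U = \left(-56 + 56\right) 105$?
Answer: $\frac{289}{16} \approx 18.063$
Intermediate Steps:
$a{\left(b \right)} = -2 + \frac{5 + b}{2 b}$ ($a{\left(b \right)} = -2 + \frac{5 + b}{b + b} = -2 + \frac{5 + b}{2 b}$)
$U = 0$ ($U = \frac{\left(-56 + 56\right) 105}{6} = \frac{0 \cdot 105}{6} = \frac{1}{6} \cdot 0 = 0$)
$D{\left(F \right)} = -3$ ($D{\left(F \right)} = -4 + 1 = -3$)
$\left(a{\left(10 \right)} + D{\left(8 \right)}\right)^{2} + U = \left(\frac{5 - 30}{2 \cdot 10} - 3\right)^{2} + 0 = \left(\frac{1}{2} \cdot \frac{1}{10} \left(5 - 30\right) - 3\right)^{2} + 0 = \left(\frac{1}{2} \cdot \frac{1}{10} \left(-25\right) - 3\right)^{2} + 0 = \left(- \frac{5}{4} - 3\right)^{2} + 0 = \left(- \frac{17}{4}\right)^{2} + 0 = \frac{289}{16} + 0 = \frac{289}{16}$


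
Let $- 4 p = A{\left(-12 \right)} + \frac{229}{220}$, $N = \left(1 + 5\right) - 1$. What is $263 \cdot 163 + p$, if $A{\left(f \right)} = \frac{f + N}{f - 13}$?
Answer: $\frac{188622147}{4400} \approx 42869.0$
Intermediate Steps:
$N = 5$ ($N = 6 - 1 = 5$)
$A{\left(f \right)} = \frac{5 + f}{-13 + f}$ ($A{\left(f \right)} = \frac{f + 5}{f - 13} = \frac{5 + f}{-13 + f}$)
$p = - \frac{1453}{4400}$ ($p = - \frac{\frac{5 - 12}{-13 - 12} + \frac{229}{220}}{4} = - \frac{\frac{1}{-25} \left(-7\right) + 229 \cdot \frac{1}{220}}{4} = - \frac{\left(- \frac{1}{25}\right) \left(-7\right) + \frac{229}{220}}{4} = - \frac{\frac{7}{25} + \frac{229}{220}}{4} = \left(- \frac{1}{4}\right) \frac{1453}{1100} = - \frac{1453}{4400} \approx -0.33023$)
$263 \cdot 163 + p = 263 \cdot 163 - \frac{1453}{4400} = 42869 - \frac{1453}{4400} = \frac{188622147}{4400}$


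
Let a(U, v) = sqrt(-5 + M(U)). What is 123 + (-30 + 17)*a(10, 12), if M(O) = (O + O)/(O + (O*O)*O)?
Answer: 123 - 13*I*sqrt(50803)/101 ≈ 123.0 - 29.011*I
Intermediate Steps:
M(O) = 2*O/(O + O**3) (M(O) = (2*O)/(O + O**2*O) = (2*O)/(O + O**3) = 2*O/(O + O**3))
a(U, v) = sqrt(-5 + 2/(1 + U**2))
123 + (-30 + 17)*a(10, 12) = 123 + (-30 + 17)*sqrt((-3 - 5*10**2)/(1 + 10**2)) = 123 - 13*sqrt(-3 - 5*100)/sqrt(1 + 100) = 123 - 13*sqrt(101)*sqrt(-3 - 500)/101 = 123 - 13*I*sqrt(50803)/101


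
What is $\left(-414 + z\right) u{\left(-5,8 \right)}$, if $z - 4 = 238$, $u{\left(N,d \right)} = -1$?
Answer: $172$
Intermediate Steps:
$z = 242$ ($z = 4 + 238 = 242$)
$\left(-414 + z\right) u{\left(-5,8 \right)} = \left(-414 + 242\right) \left(-1\right) = \left(-172\right) \left(-1\right) = 172$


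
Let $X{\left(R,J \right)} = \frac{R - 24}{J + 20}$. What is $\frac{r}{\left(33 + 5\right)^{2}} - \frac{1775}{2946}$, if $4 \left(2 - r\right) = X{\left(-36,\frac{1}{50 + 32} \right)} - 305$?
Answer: $- \frac{2549421877}{4653902256} \approx -0.5478$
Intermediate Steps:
$X{\left(R,J \right)} = \frac{-24 + R}{20 + J}$
$r = \frac{172851}{2188}$ ($r = 2 - \frac{\frac{-24 - 36}{20 + \frac{1}{50 + 32}} - 305}{4} = 2 - \frac{\frac{1}{20 + \frac{1}{82}} \left(-60\right) - 305}{4} = 2 - \frac{\frac{1}{\frac{1641}{82}} \left(-60\right) - 305}{4} = 2 - \frac{\frac{82}{1641} \left(-60\right) - 305}{4} = 2 - \frac{- \frac{1640}{547} - 305}{4} = 2 - - \frac{168475}{2188} = 2 + \frac{168475}{2188} = \frac{172851}{2188} \approx 79.0$)
$\frac{r}{\left(33 + 5\right)^{2}} - \frac{1775}{2946} = \frac{172851}{2188 \left(33 + 5\right)^{2}} - \frac{1775}{2946} = \frac{172851}{2188 \cdot 38^{2}} - \frac{1775}{2946} = \frac{172851}{2188 \cdot 1444} - \frac{1775}{2946} = \frac{172851}{2188} \cdot \frac{1}{1444} - \frac{1775}{2946} = \frac{172851}{3159472} - \frac{1775}{2946} = - \frac{2549421877}{4653902256}$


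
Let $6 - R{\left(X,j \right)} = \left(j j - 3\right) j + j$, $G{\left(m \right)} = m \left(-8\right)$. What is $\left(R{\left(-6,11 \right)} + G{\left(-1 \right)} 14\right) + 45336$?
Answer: $44145$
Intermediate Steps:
$G{\left(m \right)} = - 8 m$
$R{\left(X,j \right)} = 6 - j - j \left(-3 + j^{2}\right)$ ($R{\left(X,j \right)} = 6 - \left(\left(j j - 3\right) j + j\right) = 6 - \left(\left(j^{2} - 3\right) j + j\right) = 6 - \left(\left(-3 + j^{2}\right) j + j\right) = 6 - \left(j \left(-3 + j^{2}\right) + j\right) = 6 - \left(j + j \left(-3 + j^{2}\right)\right) = 6 - j - j \left(-3 + j^{2}\right)$)
$\left(R{\left(-6,11 \right)} + G{\left(-1 \right)} 14\right) + 45336 = \left(\left(6 - 11^{3} + 2 \cdot 11\right) + \left(-8\right) \left(-1\right) 14\right) + 45336 = \left(\left(6 - 1331 + 22\right) + 8 \cdot 14\right) + 45336 = \left(\left(6 - 1331 + 22\right) + 112\right) + 45336 = \left(-1303 + 112\right) + 45336 = -1191 + 45336 = 44145$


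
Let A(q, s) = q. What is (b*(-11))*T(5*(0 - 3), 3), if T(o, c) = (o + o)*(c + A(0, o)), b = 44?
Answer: 43560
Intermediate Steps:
T(o, c) = 2*c*o (T(o, c) = (o + o)*(c + 0) = (2*o)*c = 2*c*o)
(b*(-11))*T(5*(0 - 3), 3) = (44*(-11))*(2*3*(5*(0 - 3))) = -968*3*5*(-3) = -968*3*(-15) = -484*(-90) = 43560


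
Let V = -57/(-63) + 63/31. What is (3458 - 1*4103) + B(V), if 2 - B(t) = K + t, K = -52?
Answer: -386653/651 ≈ -593.94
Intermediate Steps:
V = 1912/651 (V = -57*(-1/63) + 63*(1/31) = 19/21 + 63/31 = 1912/651 ≈ 2.9370)
B(t) = 54 - t (B(t) = 2 - (-52 + t) = 2 + (52 - t) = 54 - t)
(3458 - 1*4103) + B(V) = (3458 - 1*4103) + (54 - 1*1912/651) = (3458 - 4103) + (54 - 1912/651) = -645 + 33242/651 = -386653/651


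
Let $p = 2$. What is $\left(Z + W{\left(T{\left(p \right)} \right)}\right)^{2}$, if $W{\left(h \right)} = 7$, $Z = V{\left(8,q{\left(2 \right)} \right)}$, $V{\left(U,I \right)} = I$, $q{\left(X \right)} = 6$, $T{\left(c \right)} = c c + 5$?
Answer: $169$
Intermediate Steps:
$T{\left(c \right)} = 5 + c^{2}$ ($T{\left(c \right)} = c^{2} + 5 = 5 + c^{2}$)
$Z = 6$
$\left(Z + W{\left(T{\left(p \right)} \right)}\right)^{2} = \left(6 + 7\right)^{2} = 13^{2} = 169$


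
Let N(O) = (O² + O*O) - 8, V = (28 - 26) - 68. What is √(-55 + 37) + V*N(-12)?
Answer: -18480 + 3*I*√2 ≈ -18480.0 + 4.2426*I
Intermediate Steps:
V = -66 (V = 2 - 68 = -66)
N(O) = -8 + 2*O² (N(O) = (O² + O²) - 8 = 2*O² - 8 = -8 + 2*O²)
√(-55 + 37) + V*N(-12) = √(-55 + 37) - 66*(-8 + 2*(-12)²) = √(-18) - 66*(-8 + 2*144) = 3*I*√2 - 66*(-8 + 288) = 3*I*√2 - 66*280 = 3*I*√2 - 18480 = -18480 + 3*I*√2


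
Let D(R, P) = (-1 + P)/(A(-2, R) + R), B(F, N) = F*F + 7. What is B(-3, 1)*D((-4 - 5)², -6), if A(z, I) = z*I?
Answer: 112/81 ≈ 1.3827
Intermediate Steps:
A(z, I) = I*z
B(F, N) = 7 + F² (B(F, N) = F² + 7 = 7 + F²)
D(R, P) = -(-1 + P)/R (D(R, P) = (-1 + P)/(R*(-2) + R) = (-1 + P)/(-2*R + R) = (-1 + P)/((-R)) = (-1 + P)*(-1/R) = -(-1 + P)/R)
B(-3, 1)*D((-4 - 5)², -6) = (7 + (-3)²)*((1 - 1*(-6))/((-4 - 5)²)) = (7 + 9)*((1 + 6)/((-9)²)) = 16*(7/81) = 112/81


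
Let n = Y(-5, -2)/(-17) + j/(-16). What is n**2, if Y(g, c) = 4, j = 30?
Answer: 82369/18496 ≈ 4.4533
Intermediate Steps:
n = -287/136 (n = 4/(-17) + 30/(-16) = 4*(-1/17) + 30*(-1/16) = -4/17 - 15/8 = -287/136 ≈ -2.1103)
n**2 = (-287/136)**2 = 82369/18496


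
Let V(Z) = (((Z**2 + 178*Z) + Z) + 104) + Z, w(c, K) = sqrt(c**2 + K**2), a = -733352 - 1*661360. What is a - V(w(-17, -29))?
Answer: -1395946 - 180*sqrt(1130) ≈ -1.4020e+6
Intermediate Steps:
a = -1394712 (a = -733352 - 661360 = -1394712)
w(c, K) = sqrt(K**2 + c**2)
V(Z) = 104 + Z**2 + 180*Z (V(Z) = ((Z**2 + 179*Z) + 104) + Z = (104 + Z**2 + 179*Z) + Z = 104 + Z**2 + 180*Z)
a - V(w(-17, -29)) = -1394712 - (104 + (sqrt((-29)**2 + (-17)**2))**2 + 180*sqrt((-29)**2 + (-17)**2)) = -1394712 - (104 + (sqrt(841 + 289))**2 + 180*sqrt(841 + 289)) = -1394712 - (104 + (sqrt(1130))**2 + 180*sqrt(1130)) = -1394712 - (104 + 1130 + 180*sqrt(1130)) = -1394712 - (1234 + 180*sqrt(1130)) = -1394712 + (-1234 - 180*sqrt(1130)) = -1395946 - 180*sqrt(1130)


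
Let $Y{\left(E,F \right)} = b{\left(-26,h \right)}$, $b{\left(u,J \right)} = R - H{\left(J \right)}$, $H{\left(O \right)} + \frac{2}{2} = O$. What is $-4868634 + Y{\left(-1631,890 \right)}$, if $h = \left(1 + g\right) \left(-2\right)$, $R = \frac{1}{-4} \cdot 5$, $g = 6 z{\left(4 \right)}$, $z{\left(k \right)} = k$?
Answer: $- \frac{19474337}{4} \approx -4.8686 \cdot 10^{6}$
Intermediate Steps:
$H{\left(O \right)} = -1 + O$
$g = 24$ ($g = 6 \cdot 4 = 24$)
$R = - \frac{5}{4}$ ($R = \left(- \frac{1}{4}\right) 5 = - \frac{5}{4} \approx -1.25$)
$h = -50$ ($h = \left(1 + 24\right) \left(-2\right) = 25 \left(-2\right) = -50$)
$b{\left(u,J \right)} = - \frac{1}{4} - J$ ($b{\left(u,J \right)} = - \frac{5}{4} - \left(-1 + J\right) = - \frac{1}{4} - J$)
$Y{\left(E,F \right)} = \frac{199}{4}$ ($Y{\left(E,F \right)} = - \frac{1}{4} - -50 = - \frac{1}{4} + 50 = \frac{199}{4}$)
$-4868634 + Y{\left(-1631,890 \right)} = -4868634 + \frac{199}{4} = - \frac{19474337}{4}$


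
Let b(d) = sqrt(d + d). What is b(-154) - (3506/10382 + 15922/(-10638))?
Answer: 32001344/27610929 + 2*I*sqrt(77) ≈ 1.159 + 17.55*I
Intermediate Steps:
b(d) = sqrt(2)*sqrt(d) (b(d) = sqrt(2*d) = sqrt(2)*sqrt(d))
b(-154) - (3506/10382 + 15922/(-10638)) = sqrt(2)*sqrt(-154) - (3506/10382 + 15922/(-10638)) = sqrt(2)*(I*sqrt(154)) - (3506*(1/10382) + 15922*(-1/10638)) = 2*I*sqrt(77) - (1753/5191 - 7961/5319) = 2*I*sqrt(77) - 1*(-32001344/27610929) = 2*I*sqrt(77) + 32001344/27610929 = 32001344/27610929 + 2*I*sqrt(77)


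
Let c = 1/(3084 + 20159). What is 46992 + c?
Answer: 1092235057/23243 ≈ 46992.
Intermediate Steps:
c = 1/23243 ≈ 4.3024e-5
46992 + c = 46992 + 1/23243 = 1092235057/23243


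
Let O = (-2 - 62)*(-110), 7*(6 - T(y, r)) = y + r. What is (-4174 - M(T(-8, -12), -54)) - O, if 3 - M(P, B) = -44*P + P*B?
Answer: -12085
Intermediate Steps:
T(y, r) = 6 - r/7 - y/7 (T(y, r) = 6 - (y + r)/7 = 6 - (r + y)/7 = 6 + (-r/7 - y/7) = 6 - r/7 - y/7)
M(P, B) = 3 + 44*P - B*P (M(P, B) = 3 - (-44*P + P*B) = 3 - (-44*P + B*P) = 3 + (44*P - B*P) = 3 + 44*P - B*P)
O = 7040 (O = -64*(-110) = 7040)
(-4174 - M(T(-8, -12), -54)) - O = (-4174 - (3 + 44*(6 - ⅐*(-12) - ⅐*(-8)) - 1*(-54)*(6 - ⅐*(-12) - ⅐*(-8)))) - 1*7040 = (-4174 - (3 + 44*(6 + 12/7 + 8/7) - 1*(-54)*(6 + 12/7 + 8/7))) - 7040 = (-4174 - (3 + 44*(62/7) - 1*(-54)*62/7)) - 7040 = (-4174 - (3 + 2728/7 + 3348/7)) - 7040 = (-4174 - 1*871) - 7040 = (-4174 - 871) - 7040 = -5045 - 7040 = -12085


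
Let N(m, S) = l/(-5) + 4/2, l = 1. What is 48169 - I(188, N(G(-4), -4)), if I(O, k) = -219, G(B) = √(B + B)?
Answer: 48388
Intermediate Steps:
G(B) = √2*√B (G(B) = √(2*B) = √2*√B)
N(m, S) = 9/5 (N(m, S) = 1/(-5) + 4/2 = 1*(-⅕) + 4*(½) = -⅕ + 2 = 9/5)
48169 - I(188, N(G(-4), -4)) = 48169 - 1*(-219) = 48169 + 219 = 48388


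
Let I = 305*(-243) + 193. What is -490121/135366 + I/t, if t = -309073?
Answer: -141476642381/41837975718 ≈ -3.3815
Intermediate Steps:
I = -73922 (I = -74115 + 193 = -73922)
-490121/135366 + I/t = -490121/135366 - 73922/(-309073) = -490121*1/135366 - 73922*(-1/309073) = -490121/135366 + 73922/309073 = -141476642381/41837975718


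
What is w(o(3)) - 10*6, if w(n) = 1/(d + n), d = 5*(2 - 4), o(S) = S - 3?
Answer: -601/10 ≈ -60.100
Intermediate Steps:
o(S) = -3 + S
d = -10 (d = 5*(-2) = -10)
w(n) = 1/(-10 + n)
w(o(3)) - 10*6 = 1/(-10 + (-3 + 3)) - 10*6 = 1/(-10 + 0) - 60 = 1/(-10) - 60 = -1/10 - 60 = -601/10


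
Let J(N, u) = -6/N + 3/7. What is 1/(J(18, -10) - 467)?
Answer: -21/9805 ≈ -0.0021418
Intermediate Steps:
J(N, u) = 3/7 - 6/N (J(N, u) = -6/N + 3*(⅐) = -6/N + 3/7 = 3/7 - 6/N)
1/(J(18, -10) - 467) = 1/((3/7 - 6/18) - 467) = 1/((3/7 - 6*1/18) - 467) = 1/((3/7 - ⅓) - 467) = 1/(2/21 - 467) = 1/(-9805/21) = -21/9805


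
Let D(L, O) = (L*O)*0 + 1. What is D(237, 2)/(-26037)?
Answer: -1/26037 ≈ -3.8407e-5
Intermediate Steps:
D(L, O) = 1 (D(L, O) = 0 + 1 = 1)
D(237, 2)/(-26037) = 1/(-26037) = 1*(-1/26037) = -1/26037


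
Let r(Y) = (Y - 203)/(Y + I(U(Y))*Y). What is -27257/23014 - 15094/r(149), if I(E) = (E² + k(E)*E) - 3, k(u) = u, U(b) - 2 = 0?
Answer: 51758378771/207126 ≈ 2.4989e+5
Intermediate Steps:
U(b) = 2 (U(b) = 2 + 0 = 2)
I(E) = -3 + 2*E² (I(E) = (E² + E*E) - 3 = (E² + E²) - 3 = 2*E² - 3 = -3 + 2*E²)
r(Y) = (-203 + Y)/(6*Y) (r(Y) = (Y - 203)/(Y + (-3 + 2*2²)*Y) = (-203 + Y)/(Y + (-3 + 2*4)*Y) = (-203 + Y)/(Y + (-3 + 8)*Y) = (-203 + Y)/(Y + 5*Y) = (-203 + Y)/((6*Y)) = (-203 + Y)*(1/(6*Y)) = (-203 + Y)/(6*Y))
-27257/23014 - 15094/r(149) = -27257/23014 - 15094*894/(-203 + 149) = -27257*1/23014 - 15094/((⅙)*(1/149)*(-54)) = -27257/23014 - 15094/(-9/149) = -27257/23014 - 15094*(-149/9) = -27257/23014 + 2249006/9 = 51758378771/207126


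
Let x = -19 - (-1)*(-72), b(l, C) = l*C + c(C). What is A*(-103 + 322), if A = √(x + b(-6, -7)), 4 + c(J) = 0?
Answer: 219*I*√53 ≈ 1594.3*I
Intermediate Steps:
c(J) = -4 (c(J) = -4 + 0 = -4)
b(l, C) = -4 + C*l (b(l, C) = l*C - 4 = C*l - 4 = -4 + C*l)
x = -91 (x = -19 - 1*72 = -19 - 72 = -91)
A = I*√53 (A = √(-91 + (-4 - 7*(-6))) = √(-91 + (-4 + 42)) = √(-91 + 38) = √(-53) = I*√53 ≈ 7.2801*I)
A*(-103 + 322) = (I*√53)*(-103 + 322) = (I*√53)*219 = 219*I*√53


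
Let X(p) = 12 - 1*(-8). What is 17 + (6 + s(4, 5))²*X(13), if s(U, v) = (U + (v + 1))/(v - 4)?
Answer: 5137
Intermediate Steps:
s(U, v) = (1 + U + v)/(-4 + v) (s(U, v) = (U + (1 + v))/(-4 + v) = (1 + U + v)/(-4 + v))
X(p) = 20 (X(p) = 12 + 8 = 20)
17 + (6 + s(4, 5))²*X(13) = 17 + (6 + (1 + 4 + 5)/(-4 + 5))²*20 = 17 + (6 + 10/1)²*20 = 17 + (6 + 1*10)²*20 = 17 + (6 + 10)²*20 = 17 + 16²*20 = 17 + 256*20 = 17 + 5120 = 5137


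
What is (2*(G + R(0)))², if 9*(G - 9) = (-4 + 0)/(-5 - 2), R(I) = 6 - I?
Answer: 3602404/3969 ≈ 907.63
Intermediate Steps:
G = 571/63 (G = 9 + ((-4 + 0)/(-5 - 2))/9 = 9 + (-4/(-7))/9 = 9 + (-4*(-⅐))/9 = 9 + (⅑)*(4/7) = 9 + 4/63 = 571/63 ≈ 9.0635)
(2*(G + R(0)))² = (2*(571/63 + (6 - 1*0)))² = (2*(571/63 + (6 + 0)))² = (2*(571/63 + 6))² = (2*(949/63))² = (1898/63)² = 3602404/3969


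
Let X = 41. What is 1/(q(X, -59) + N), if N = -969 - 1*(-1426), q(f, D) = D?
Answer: 1/398 ≈ 0.0025126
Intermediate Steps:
N = 457 (N = -969 + 1426 = 457)
1/(q(X, -59) + N) = 1/(-59 + 457) = 1/398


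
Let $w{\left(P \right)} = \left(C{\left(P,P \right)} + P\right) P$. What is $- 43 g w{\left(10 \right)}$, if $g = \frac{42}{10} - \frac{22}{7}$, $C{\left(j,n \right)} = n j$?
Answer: $- \frac{350020}{7} \approx -50003.0$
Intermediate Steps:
$C{\left(j,n \right)} = j n$
$g = \frac{37}{35}$ ($g = 42 \cdot \frac{1}{10} - \frac{22}{7} = \frac{21}{5} - \frac{22}{7} = \frac{37}{35} \approx 1.0571$)
$w{\left(P \right)} = P \left(P + P^{2}\right)$ ($w{\left(P \right)} = \left(P P + P\right) P = \left(P^{2} + P\right) P = \left(P + P^{2}\right) P = P \left(P + P^{2}\right)$)
$- 43 g w{\left(10 \right)} = \left(-43\right) \frac{37}{35} \cdot 10^{2} \left(1 + 10\right) = - \frac{1591 \cdot 100 \cdot 11}{35} = \left(- \frac{1591}{35}\right) 1100 = - \frac{350020}{7}$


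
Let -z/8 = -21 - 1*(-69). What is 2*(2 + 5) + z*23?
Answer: -8818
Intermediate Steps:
z = -384 (z = -8*(-21 - 1*(-69)) = -8*(-21 + 69) = -8*48 = -384)
2*(2 + 5) + z*23 = 2*(2 + 5) - 384*23 = 2*7 - 8832 = 14 - 8832 = -8818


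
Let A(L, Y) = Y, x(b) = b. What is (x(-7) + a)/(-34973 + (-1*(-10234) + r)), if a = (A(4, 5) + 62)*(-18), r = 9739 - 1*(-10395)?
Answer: 1213/4605 ≈ 0.26341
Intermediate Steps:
r = 20134 (r = 9739 + 10395 = 20134)
a = -1206 (a = (5 + 62)*(-18) = 67*(-18) = -1206)
(x(-7) + a)/(-34973 + (-1*(-10234) + r)) = (-7 - 1206)/(-34973 + (-1*(-10234) + 20134)) = -1213/(-34973 + (10234 + 20134)) = -1213/(-34973 + 30368) = -1213/(-4605) = -1213*(-1/4605) = 1213/4605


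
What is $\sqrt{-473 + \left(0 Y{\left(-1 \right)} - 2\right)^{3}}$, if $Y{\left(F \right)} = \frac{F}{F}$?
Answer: $i \sqrt{481} \approx 21.932 i$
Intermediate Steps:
$Y{\left(F \right)} = 1$
$\sqrt{-473 + \left(0 Y{\left(-1 \right)} - 2\right)^{3}} = \sqrt{-473 + \left(0 \cdot 1 - 2\right)^{3}} = \sqrt{-473 + \left(0 - 2\right)^{3}} = \sqrt{-473 + \left(-2\right)^{3}} = \sqrt{-473 - 8} = \sqrt{-481} = i \sqrt{481}$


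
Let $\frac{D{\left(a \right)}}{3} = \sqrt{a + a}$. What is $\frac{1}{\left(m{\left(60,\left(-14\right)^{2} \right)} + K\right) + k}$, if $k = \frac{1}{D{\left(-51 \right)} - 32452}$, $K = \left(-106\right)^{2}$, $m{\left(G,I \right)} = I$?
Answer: $\frac{12039418961452}{137634637196328001} + \frac{3 i \sqrt{102}}{137634637196328001} \approx 8.7474 \cdot 10^{-5} + 2.2014 \cdot 10^{-16} i$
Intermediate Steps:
$K = 11236$
$D{\left(a \right)} = 3 \sqrt{2} \sqrt{a}$ ($D{\left(a \right)} = 3 \sqrt{a + a} = 3 \sqrt{2 a} = 3 \sqrt{2} \sqrt{a}$)
$k = \frac{1}{-32452 + 3 i \sqrt{102}}$ ($k = \frac{1}{3 \sqrt{2} \sqrt{-51} - 32452} = \frac{1}{3 \sqrt{2} i \sqrt{51} - 32452} = \frac{1}{3 i \sqrt{102} - 32452} = \frac{1}{-32452 + 3 i \sqrt{102}} \approx -3.0815 \cdot 10^{-5} - 2.88 \cdot 10^{-8} i$)
$\frac{1}{\left(m{\left(60,\left(-14\right)^{2} \right)} + K\right) + k} = \frac{1}{\left(\left(-14\right)^{2} + 11236\right) - \left(\frac{16226}{526566611} + \frac{3 i \sqrt{102}}{1053133222}\right)} = \frac{1}{\left(196 + 11236\right) - \left(\frac{16226}{526566611} + \frac{3 i \sqrt{102}}{1053133222}\right)} = \frac{1}{11432 - \left(\frac{16226}{526566611} + \frac{3 i \sqrt{102}}{1053133222}\right)} = \frac{1}{\frac{6019709480726}{526566611} - \frac{3 i \sqrt{102}}{1053133222}}$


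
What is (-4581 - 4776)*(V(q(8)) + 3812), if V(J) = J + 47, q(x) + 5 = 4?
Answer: -36099306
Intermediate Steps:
q(x) = -1 (q(x) = -5 + 4 = -1)
V(J) = 47 + J
(-4581 - 4776)*(V(q(8)) + 3812) = (-4581 - 4776)*((47 - 1) + 3812) = -9357*(46 + 3812) = -9357*3858 = -36099306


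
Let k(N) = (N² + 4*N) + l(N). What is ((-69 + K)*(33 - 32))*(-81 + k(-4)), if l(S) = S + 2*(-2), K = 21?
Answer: 4272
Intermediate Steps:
l(S) = -4 + S (l(S) = S - 4 = -4 + S)
k(N) = -4 + N² + 5*N (k(N) = (N² + 4*N) + (-4 + N) = -4 + N² + 5*N)
((-69 + K)*(33 - 32))*(-81 + k(-4)) = ((-69 + 21)*(33 - 32))*(-81 + (-4 + (-4)² + 5*(-4))) = (-48*1)*(-81 + (-4 + 16 - 20)) = -48*(-81 - 8) = -48*(-89) = 4272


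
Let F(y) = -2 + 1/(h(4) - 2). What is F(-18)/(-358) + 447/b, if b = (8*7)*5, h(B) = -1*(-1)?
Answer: 80433/50120 ≈ 1.6048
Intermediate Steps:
h(B) = 1
b = 280 (b = 56*5 = 280)
F(y) = -3 (F(y) = -2 + 1/(1 - 2) = -2 + 1/(-1) = -2 - 1 = -3)
F(-18)/(-358) + 447/b = -3/(-358) + 447/280 = -3*(-1/358) + 447*(1/280) = 3/358 + 447/280 = 80433/50120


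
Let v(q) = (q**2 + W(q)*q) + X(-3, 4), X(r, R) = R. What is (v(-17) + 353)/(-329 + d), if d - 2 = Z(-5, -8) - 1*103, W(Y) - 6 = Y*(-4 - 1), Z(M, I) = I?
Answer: 901/438 ≈ 2.0571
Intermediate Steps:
W(Y) = 6 - 5*Y (W(Y) = 6 + Y*(-4 - 1) = 6 + Y*(-5) = 6 - 5*Y)
d = -109 (d = 2 + (-8 - 1*103) = 2 + (-8 - 103) = 2 - 111 = -109)
v(q) = 4 + q**2 + q*(6 - 5*q) (v(q) = (q**2 + (6 - 5*q)*q) + 4 = (q**2 + q*(6 - 5*q)) + 4 = 4 + q**2 + q*(6 - 5*q))
(v(-17) + 353)/(-329 + d) = ((4 - 4*(-17)**2 + 6*(-17)) + 353)/(-329 - 109) = ((4 - 4*289 - 102) + 353)/(-438) = ((4 - 1156 - 102) + 353)*(-1/438) = (-1254 + 353)*(-1/438) = -901*(-1/438) = 901/438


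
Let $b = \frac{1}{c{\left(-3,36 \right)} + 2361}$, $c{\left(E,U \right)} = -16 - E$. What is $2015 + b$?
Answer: $\frac{4731221}{2348} \approx 2015.0$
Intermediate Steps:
$b = \frac{1}{2348}$ ($b = \frac{1}{\left(-16 - -3\right) + 2361} = \frac{1}{\left(-16 + 3\right) + 2361} = \frac{1}{-13 + 2361} = \frac{1}{2348} \approx 0.00042589$)
$2015 + b = 2015 + \frac{1}{2348} = \frac{4731221}{2348}$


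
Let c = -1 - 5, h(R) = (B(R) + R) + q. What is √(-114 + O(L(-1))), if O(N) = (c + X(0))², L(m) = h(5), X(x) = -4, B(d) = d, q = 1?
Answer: I*√14 ≈ 3.7417*I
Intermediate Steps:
h(R) = 1 + 2*R (h(R) = (R + R) + 1 = 2*R + 1 = 1 + 2*R)
c = -6
L(m) = 11 (L(m) = 1 + 2*5 = 1 + 10 = 11)
O(N) = 100 (O(N) = (-6 - 4)² = (-10)² = 100)
√(-114 + O(L(-1))) = √(-114 + 100) = √(-14) = I*√14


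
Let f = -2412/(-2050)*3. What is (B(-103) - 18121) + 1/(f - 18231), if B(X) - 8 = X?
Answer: -340332388937/18683157 ≈ -18216.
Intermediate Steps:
f = 3618/1025 (f = -2412*(-1/2050)*3 = (1206/1025)*3 = 3618/1025 ≈ 3.5298)
B(X) = 8 + X
(B(-103) - 18121) + 1/(f - 18231) = ((8 - 103) - 18121) + 1/(3618/1025 - 18231) = (-95 - 18121) + 1/(-18683157/1025) = -18216 - 1025/18683157 = -340332388937/18683157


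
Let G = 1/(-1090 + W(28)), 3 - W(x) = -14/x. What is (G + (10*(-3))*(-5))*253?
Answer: 82464844/2173 ≈ 37950.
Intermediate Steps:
W(x) = 3 + 14/x (W(x) = 3 - (-14)/x = 3 + 14/x)
G = -2/2173 (G = 1/(-1090 + (3 + 14/28)) = 1/(-1090 + (3 + 14*(1/28))) = 1/(-1090 + (3 + ½)) = 1/(-1090 + 7/2) = 1/(-2173/2) = -2/2173 ≈ -0.00092039)
(G + (10*(-3))*(-5))*253 = (-2/2173 + (10*(-3))*(-5))*253 = (-2/2173 - 30*(-5))*253 = (-2/2173 + 150)*253 = (325948/2173)*253 = 82464844/2173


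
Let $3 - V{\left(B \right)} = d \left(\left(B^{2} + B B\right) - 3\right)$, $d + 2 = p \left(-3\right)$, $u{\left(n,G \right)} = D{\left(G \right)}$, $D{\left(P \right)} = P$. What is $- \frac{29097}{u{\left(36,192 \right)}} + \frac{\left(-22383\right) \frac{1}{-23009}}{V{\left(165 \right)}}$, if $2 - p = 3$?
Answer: $- \frac{1012496507643}{6681077312} \approx -151.55$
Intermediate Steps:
$p = -1$ ($p = 2 - 3 = -1$)
$u{\left(n,G \right)} = G$
$d = 1$ ($d = -2 - -3 = -2 + 3 = 1$)
$V{\left(B \right)} = 6 - 2 B^{2}$ ($V{\left(B \right)} = 3 - 1 \left(\left(B^{2} + B B\right) - 3\right) = 3 - 1 \left(\left(B^{2} + B^{2}\right) - 3\right) = 3 - 1 \left(2 B^{2} - 3\right) = 3 - 1 \left(-3 + 2 B^{2}\right) = 3 - \left(-3 + 2 B^{2}\right) = 6 - 2 B^{2}$)
$- \frac{29097}{u{\left(36,192 \right)}} + \frac{\left(-22383\right) \frac{1}{-23009}}{V{\left(165 \right)}} = - \frac{29097}{192} + \frac{\left(-22383\right) \frac{1}{-23009}}{6 - 2 \cdot 165^{2}} = \left(-29097\right) \frac{1}{192} + \frac{\left(-22383\right) \left(- \frac{1}{23009}\right)}{6 - 54450} = - \frac{9699}{64} + \frac{22383}{23009 \left(6 - 54450\right)} = - \frac{9699}{64} + \frac{22383}{23009 \left(-54444\right)} = - \frac{9699}{64} + \frac{22383}{23009} \left(- \frac{1}{54444}\right) = - \frac{9699}{64} - \frac{7461}{417567332} = - \frac{1012496507643}{6681077312}$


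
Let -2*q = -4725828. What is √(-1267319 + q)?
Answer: √1095595 ≈ 1046.7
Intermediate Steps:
q = 2362914 (q = -½*(-4725828) = 2362914)
√(-1267319 + q) = √(-1267319 + 2362914) = √1095595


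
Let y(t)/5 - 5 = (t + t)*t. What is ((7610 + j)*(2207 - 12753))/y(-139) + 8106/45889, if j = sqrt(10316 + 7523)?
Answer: -736251617086/1773472183 - 10546*sqrt(17839)/193235 ≈ -422.44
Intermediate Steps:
j = sqrt(17839) ≈ 133.56
y(t) = 25 + 10*t**2 (y(t) = 25 + 5*((t + t)*t) = 25 + 5*((2*t)*t) = 25 + 5*(2*t**2) = 25 + 10*t**2)
((7610 + j)*(2207 - 12753))/y(-139) + 8106/45889 = ((7610 + sqrt(17839))*(2207 - 12753))/(25 + 10*(-139)**2) + 8106/45889 = ((7610 + sqrt(17839))*(-10546))/(25 + 10*19321) + 8106*(1/45889) = (-80255060 - 10546*sqrt(17839))/(25 + 193210) + 8106/45889 = (-80255060 - 10546*sqrt(17839))/193235 + 8106/45889 = (-80255060 - 10546*sqrt(17839))*(1/193235) + 8106/45889 = (-16051012/38647 - 10546*sqrt(17839)/193235) + 8106/45889 = -736251617086/1773472183 - 10546*sqrt(17839)/193235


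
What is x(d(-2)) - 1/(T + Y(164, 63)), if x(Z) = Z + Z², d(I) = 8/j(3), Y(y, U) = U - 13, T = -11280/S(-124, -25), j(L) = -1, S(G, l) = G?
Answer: 244689/4370 ≈ 55.993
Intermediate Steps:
T = 2820/31 (T = -11280/(-124) = -11280*(-1/124) = 2820/31 ≈ 90.968)
Y(y, U) = -13 + U
d(I) = -8 (d(I) = 8/(-1) = 8*(-1) = -8)
x(d(-2)) - 1/(T + Y(164, 63)) = -8*(1 - 8) - 1/(2820/31 + (-13 + 63)) = -8*(-7) - 1/(2820/31 + 50) = 56 - 1/4370/31 = 56 - 1*31/4370 = 56 - 31/4370 = 244689/4370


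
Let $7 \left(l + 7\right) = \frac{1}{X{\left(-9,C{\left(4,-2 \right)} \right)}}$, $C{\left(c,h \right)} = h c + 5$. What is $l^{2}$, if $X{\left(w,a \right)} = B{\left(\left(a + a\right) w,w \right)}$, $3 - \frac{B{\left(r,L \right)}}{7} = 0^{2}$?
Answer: $\frac{1056784}{21609} \approx 48.905$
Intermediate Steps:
$C{\left(c,h \right)} = 5 + c h$ ($C{\left(c,h \right)} = c h + 5 = 5 + c h$)
$B{\left(r,L \right)} = 21$ ($B{\left(r,L \right)} = 21 - 7 \cdot 0^{2} = 21 - 0 = 21 + 0 = 21$)
$X{\left(w,a \right)} = 21$
$l = - \frac{1028}{147}$ ($l = -7 + \frac{1}{7 \cdot 21} = -7 + \frac{1}{7} \cdot \frac{1}{21} = -7 + \frac{1}{147} = - \frac{1028}{147} \approx -6.9932$)
$l^{2} = \left(- \frac{1028}{147}\right)^{2} = \frac{1056784}{21609}$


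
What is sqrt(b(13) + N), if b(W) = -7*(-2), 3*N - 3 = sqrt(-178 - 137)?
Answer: sqrt(15 + I*sqrt(35)) ≈ 3.9449 + 0.74984*I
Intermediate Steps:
N = 1 + I*sqrt(35) (N = 1 + sqrt(-178 - 137)/3 = 1 + sqrt(-315)/3 = 1 + (3*I*sqrt(35))/3 = 1 + I*sqrt(35) ≈ 1.0 + 5.9161*I)
b(W) = 14
sqrt(b(13) + N) = sqrt(14 + (1 + I*sqrt(35))) = sqrt(15 + I*sqrt(35))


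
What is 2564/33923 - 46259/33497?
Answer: -1483357749/1136318731 ≈ -1.3054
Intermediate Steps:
2564/33923 - 46259/33497 = -1483357749/1136318731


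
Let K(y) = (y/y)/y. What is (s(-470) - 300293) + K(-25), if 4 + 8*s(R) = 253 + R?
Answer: -60064133/200 ≈ -3.0032e+5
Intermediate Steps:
K(y) = 1/y
s(R) = 249/8 + R/8 (s(R) = -½ + (253 + R)/8 = -½ + (253/8 + R/8) = 249/8 + R/8)
(s(-470) - 300293) + K(-25) = ((249/8 + (⅛)*(-470)) - 300293) + 1/(-25) = ((249/8 - 235/4) - 300293) - 1/25 = (-221/8 - 300293) - 1/25 = -2402565/8 - 1/25 = -60064133/200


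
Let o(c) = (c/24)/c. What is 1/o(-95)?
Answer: 24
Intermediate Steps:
o(c) = 1/24 (o(c) = (c*(1/24))/c = (c/24)/c = 1/24)
1/o(-95) = 1/(1/24) = 24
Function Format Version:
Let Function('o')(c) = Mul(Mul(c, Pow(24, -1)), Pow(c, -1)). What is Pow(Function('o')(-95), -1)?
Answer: 24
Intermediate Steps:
Function('o')(c) = Rational(1, 24) (Function('o')(c) = Mul(Mul(c, Rational(1, 24)), Pow(c, -1)) = Mul(Mul(Rational(1, 24), c), Pow(c, -1)) = Rational(1, 24))
Pow(Function('o')(-95), -1) = Pow(Rational(1, 24), -1) = 24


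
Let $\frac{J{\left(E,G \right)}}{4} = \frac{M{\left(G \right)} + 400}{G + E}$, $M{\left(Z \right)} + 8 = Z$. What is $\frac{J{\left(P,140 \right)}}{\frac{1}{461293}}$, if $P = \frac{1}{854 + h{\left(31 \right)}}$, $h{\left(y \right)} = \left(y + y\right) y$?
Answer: $\frac{2725009055104}{388641} \approx 7.0116 \cdot 10^{6}$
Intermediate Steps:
$M{\left(Z \right)} = -8 + Z$
$h{\left(y \right)} = 2 y^{2}$ ($h{\left(y \right)} = 2 y y = 2 y^{2}$)
$P = \frac{1}{2776}$ ($P = \frac{1}{854 + 2 \cdot 31^{2}} = \frac{1}{854 + 2 \cdot 961} = \frac{1}{854 + 1922} = \frac{1}{2776} \approx 0.00036023$)
$J{\left(E,G \right)} = \frac{4 \left(392 + G\right)}{E + G}$ ($J{\left(E,G \right)} = 4 \frac{\left(-8 + G\right) + 400}{G + E} = 4 \frac{392 + G}{E + G} = \frac{4 \left(392 + G\right)}{E + G}$)
$\frac{J{\left(P,140 \right)}}{\frac{1}{461293}} = \frac{4 \frac{1}{\frac{1}{2776} + 140} \left(392 + 140\right)}{\frac{1}{461293}} = 4 \frac{1}{\frac{388641}{2776}} \cdot 532 \frac{1}{\frac{1}{461293}} = 4 \cdot \frac{2776}{388641} \cdot 532 \cdot 461293 = \frac{5907328}{388641} \cdot 461293 = \frac{2725009055104}{388641}$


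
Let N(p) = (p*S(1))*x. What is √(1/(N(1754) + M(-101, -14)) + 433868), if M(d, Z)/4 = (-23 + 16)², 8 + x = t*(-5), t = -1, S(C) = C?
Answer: √11134942803942/5066 ≈ 658.69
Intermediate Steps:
x = -3 (x = -8 - 1*(-5) = -8 + 5 = -3)
M(d, Z) = 196 (M(d, Z) = 4*(-23 + 16)² = 4*(-7)² = 4*49 = 196)
N(p) = -3*p (N(p) = (p*1)*(-3) = p*(-3) = -3*p)
√(1/(N(1754) + M(-101, -14)) + 433868) = √(1/(-3*1754 + 196) + 433868) = √(1/(-5262 + 196) + 433868) = √(1/(-5066) + 433868) = √(-1/5066 + 433868) = √(2197975287/5066) = √11134942803942/5066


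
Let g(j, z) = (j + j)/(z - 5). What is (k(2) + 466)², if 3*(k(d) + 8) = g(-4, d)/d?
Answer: 17023876/81 ≈ 2.1017e+5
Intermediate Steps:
g(j, z) = 2*j/(-5 + z) (g(j, z) = (2*j)/(-5 + z) = 2*j/(-5 + z))
k(d) = -8 - 8/(3*d*(-5 + d)) (k(d) = -8 + ((2*(-4)/(-5 + d))/d)/3 = -8 + ((-8/(-5 + d))/d)/3 = -8 + (-8/(d*(-5 + d)))/3 = -8 - 8/(3*d*(-5 + d)))
(k(2) + 466)² = ((8/3)*(-1 - 3*2*(-5 + 2))/(2*(-5 + 2)) + 466)² = ((8/3)*(½)*(-1 - 3*2*(-3))/(-3) + 466)² = ((8/3)*(½)*(-⅓)*(-1 + 18) + 466)² = ((8/3)*(½)*(-⅓)*17 + 466)² = (-68/9 + 466)² = (4126/9)² = 17023876/81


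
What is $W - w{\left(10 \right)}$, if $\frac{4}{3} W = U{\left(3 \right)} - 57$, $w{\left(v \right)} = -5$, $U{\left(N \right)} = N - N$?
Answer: $- \frac{151}{4} \approx -37.75$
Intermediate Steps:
$U{\left(N \right)} = 0$
$W = - \frac{171}{4}$ ($W = \frac{3 \left(0 - 57\right)}{4} = \frac{3}{4} \left(-57\right) = - \frac{171}{4} \approx -42.75$)
$W - w{\left(10 \right)} = - \frac{171}{4} - -5 = - \frac{171}{4} + 5 = - \frac{151}{4}$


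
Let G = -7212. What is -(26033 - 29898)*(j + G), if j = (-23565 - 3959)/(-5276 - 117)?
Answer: -150220151080/5393 ≈ -2.7855e+7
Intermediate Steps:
j = 27524/5393 (j = -27524/(-5393) = -27524*(-1/5393) = 27524/5393 ≈ 5.1037)
-(26033 - 29898)*(j + G) = -(26033 - 29898)*(27524/5393 - 7212) = -(-3865)*(-38866792)/5393 = -1*150220151080/5393 = -150220151080/5393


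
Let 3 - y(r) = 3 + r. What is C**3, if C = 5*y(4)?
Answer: -8000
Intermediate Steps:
y(r) = -r (y(r) = 3 - (3 + r) = 3 + (-3 - r) = -r)
C = -20 (C = 5*(-1*4) = 5*(-4) = -20)
C**3 = (-20)**3 = -8000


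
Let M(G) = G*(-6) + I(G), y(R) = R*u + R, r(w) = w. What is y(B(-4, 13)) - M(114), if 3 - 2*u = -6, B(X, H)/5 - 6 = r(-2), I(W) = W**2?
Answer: -12202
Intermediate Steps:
B(X, H) = 20 (B(X, H) = 30 + 5*(-2) = 30 - 10 = 20)
u = 9/2 (u = 3/2 - 1/2*(-6) = 3/2 + 3 = 9/2 ≈ 4.5000)
y(R) = 11*R/2 (y(R) = R*(9/2) + R = 9*R/2 + R = 11*R/2)
M(G) = G**2 - 6*G (M(G) = G*(-6) + G**2 = -6*G + G**2 = G**2 - 6*G)
y(B(-4, 13)) - M(114) = (11/2)*20 - 114*(-6 + 114) = 110 - 114*108 = 110 - 1*12312 = 110 - 12312 = -12202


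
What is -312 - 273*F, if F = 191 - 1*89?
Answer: -28158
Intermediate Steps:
F = 102 (F = 191 - 89 = 102)
-312 - 273*F = -312 - 273*102 = -312 - 27846 = -28158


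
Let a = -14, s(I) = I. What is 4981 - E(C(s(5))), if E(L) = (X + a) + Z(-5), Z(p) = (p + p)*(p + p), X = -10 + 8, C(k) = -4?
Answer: 4897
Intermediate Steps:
X = -2
Z(p) = 4*p**2 (Z(p) = (2*p)*(2*p) = 4*p**2)
E(L) = 84 (E(L) = (-2 - 14) + 4*(-5)**2 = -16 + 4*25 = -16 + 100 = 84)
4981 - E(C(s(5))) = 4981 - 1*84 = 4981 - 84 = 4897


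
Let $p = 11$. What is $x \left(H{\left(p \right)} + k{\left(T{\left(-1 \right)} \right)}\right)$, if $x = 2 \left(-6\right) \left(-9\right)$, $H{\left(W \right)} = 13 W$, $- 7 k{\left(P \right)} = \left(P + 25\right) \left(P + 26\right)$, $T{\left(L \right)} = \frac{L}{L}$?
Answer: $\frac{32292}{7} \approx 4613.1$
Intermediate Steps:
$T{\left(L \right)} = 1$
$k{\left(P \right)} = - \frac{\left(25 + P\right) \left(26 + P\right)}{7}$ ($k{\left(P \right)} = - \frac{\left(P + 25\right) \left(P + 26\right)}{7} = - \frac{\left(25 + P\right) \left(26 + P\right)}{7}$)
$x = 108$ ($x = \left(-12\right) \left(-9\right) = 108$)
$x \left(H{\left(p \right)} + k{\left(T{\left(-1 \right)} \right)}\right) = 108 \left(13 \cdot 11 - \left(\frac{701}{7} + \frac{1}{7}\right)\right) = 108 \left(143 - \frac{702}{7}\right) = 108 \cdot \frac{299}{7} = \frac{32292}{7}$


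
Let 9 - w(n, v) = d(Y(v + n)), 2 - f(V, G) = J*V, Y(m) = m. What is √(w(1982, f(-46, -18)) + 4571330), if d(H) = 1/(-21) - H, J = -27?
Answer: √2016287742/21 ≈ 2138.2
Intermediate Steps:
f(V, G) = 2 + 27*V (f(V, G) = 2 - (-27)*V = 2 + 27*V)
d(H) = -1/21 - H
w(n, v) = 190/21 + n + v (w(n, v) = 9 - (-1/21 - (v + n)) = 9 - (-1/21 - (n + v)) = 9 - (-1/21 + (-n - v)) = 9 - (-1/21 - n - v) = 9 + (1/21 + n + v) = 190/21 + n + v)
√(w(1982, f(-46, -18)) + 4571330) = √((190/21 + 1982 + (2 + 27*(-46))) + 4571330) = √((190/21 + 1982 + (2 - 1242)) + 4571330) = √((190/21 + 1982 - 1240) + 4571330) = √(15772/21 + 4571330) = √(96013702/21) = √2016287742/21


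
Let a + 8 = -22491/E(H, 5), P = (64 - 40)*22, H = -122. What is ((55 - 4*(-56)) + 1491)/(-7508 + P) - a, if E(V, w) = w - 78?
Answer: -15304007/50954 ≈ -300.35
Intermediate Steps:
E(V, w) = -78 + w
P = 528 (P = 24*22 = 528)
a = 21907/73 (a = -8 - 22491/(-78 + 5) = -8 - 22491/(-73) = -8 - 22491*(-1/73) = -8 + 22491/73 = 21907/73 ≈ 300.10)
((55 - 4*(-56)) + 1491)/(-7508 + P) - a = ((55 - 4*(-56)) + 1491)/(-7508 + 528) - 1*21907/73 = ((55 + 224) + 1491)/(-6980) - 21907/73 = (279 + 1491)*(-1/6980) - 21907/73 = 1770*(-1/6980) - 21907/73 = -177/698 - 21907/73 = -15304007/50954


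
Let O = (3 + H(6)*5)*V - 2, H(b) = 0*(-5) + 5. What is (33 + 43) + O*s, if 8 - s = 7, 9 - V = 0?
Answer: 326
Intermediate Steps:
V = 9 (V = 9 - 1*0 = 9 + 0 = 9)
s = 1 (s = 8 - 1*7 = 8 - 7 = 1)
H(b) = 5 (H(b) = 0 + 5 = 5)
O = 250 (O = (3 + 5*5)*9 - 2 = (3 + 25)*9 - 2 = 28*9 - 2 = 252 - 2 = 250)
(33 + 43) + O*s = (33 + 43) + 250*1 = 76 + 250 = 326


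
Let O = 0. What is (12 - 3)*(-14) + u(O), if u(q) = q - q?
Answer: -126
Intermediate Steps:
u(q) = 0
(12 - 3)*(-14) + u(O) = (12 - 3)*(-14) + 0 = 9*(-14) + 0 = -126 + 0 = -126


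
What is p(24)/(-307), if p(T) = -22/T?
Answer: 11/3684 ≈ 0.0029859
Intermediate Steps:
p(24)/(-307) = -22/24/(-307) = -22*1/24*(-1/307) = -11/12*(-1/307) = 11/3684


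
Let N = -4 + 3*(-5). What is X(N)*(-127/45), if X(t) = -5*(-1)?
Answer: -127/9 ≈ -14.111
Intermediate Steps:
N = -19 (N = -4 - 15 = -19)
X(t) = 5
X(N)*(-127/45) = 5*(-127/45) = -127/9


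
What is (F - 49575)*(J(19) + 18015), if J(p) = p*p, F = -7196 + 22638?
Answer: -627228008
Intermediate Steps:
F = 15442
J(p) = p²
(F - 49575)*(J(19) + 18015) = (15442 - 49575)*(19² + 18015) = -34133*(361 + 18015) = -34133*18376 = -627228008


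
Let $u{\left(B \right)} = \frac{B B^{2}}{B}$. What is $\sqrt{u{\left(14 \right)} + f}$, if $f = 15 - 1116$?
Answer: $i \sqrt{905} \approx 30.083 i$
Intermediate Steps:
$f = -1101$ ($f = 15 - 1116 = -1101$)
$u{\left(B \right)} = B^{2}$ ($u{\left(B \right)} = \frac{B^{3}}{B} = B^{2}$)
$\sqrt{u{\left(14 \right)} + f} = \sqrt{14^{2} - 1101} = \sqrt{196 - 1101} = \sqrt{-905} = i \sqrt{905}$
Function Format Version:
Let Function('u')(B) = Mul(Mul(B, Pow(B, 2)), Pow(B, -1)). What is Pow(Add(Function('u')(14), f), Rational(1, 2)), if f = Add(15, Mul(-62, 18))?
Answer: Mul(I, Pow(905, Rational(1, 2))) ≈ Mul(30.083, I)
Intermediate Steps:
f = -1101 (f = Add(15, -1116) = -1101)
Function('u')(B) = Pow(B, 2) (Function('u')(B) = Mul(Pow(B, 3), Pow(B, -1)) = Pow(B, 2))
Pow(Add(Function('u')(14), f), Rational(1, 2)) = Pow(Add(Pow(14, 2), -1101), Rational(1, 2)) = Pow(Add(196, -1101), Rational(1, 2)) = Pow(-905, Rational(1, 2)) = Mul(I, Pow(905, Rational(1, 2)))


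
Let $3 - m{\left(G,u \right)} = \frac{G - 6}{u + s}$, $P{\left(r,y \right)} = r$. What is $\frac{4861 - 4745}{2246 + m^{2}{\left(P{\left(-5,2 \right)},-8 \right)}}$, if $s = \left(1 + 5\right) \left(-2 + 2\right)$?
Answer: $\frac{7424}{143913} \approx 0.051587$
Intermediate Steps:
$s = 0$ ($s = 6 \cdot 0 = 0$)
$m{\left(G,u \right)} = 3 - \frac{-6 + G}{u}$ ($m{\left(G,u \right)} = 3 - \frac{G - 6}{u + 0} = 3 - \frac{-6 + G}{u}$)
$\frac{4861 - 4745}{2246 + m^{2}{\left(P{\left(-5,2 \right)},-8 \right)}} = \frac{4861 - 4745}{2246 + \left(\frac{6 - -5 + 3 \left(-8\right)}{-8}\right)^{2}} = \frac{116}{2246 + \left(- \frac{6 + 5 - 24}{8}\right)^{2}} = \frac{116}{2246 + \left(\left(- \frac{1}{8}\right) \left(-13\right)\right)^{2}} = \frac{116}{2246 + \left(\frac{13}{8}\right)^{2}} = \frac{116}{2246 + \frac{169}{64}} = \frac{116}{\frac{143913}{64}} = 116 \cdot \frac{64}{143913} = \frac{7424}{143913}$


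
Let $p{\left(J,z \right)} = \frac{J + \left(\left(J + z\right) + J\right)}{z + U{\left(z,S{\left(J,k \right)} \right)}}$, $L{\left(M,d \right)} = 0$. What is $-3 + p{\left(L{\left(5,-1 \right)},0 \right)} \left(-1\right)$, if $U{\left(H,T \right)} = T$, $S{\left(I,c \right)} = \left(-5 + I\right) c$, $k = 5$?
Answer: $-3$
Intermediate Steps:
$S{\left(I,c \right)} = c \left(-5 + I\right)$
$p{\left(J,z \right)} = \frac{z + 3 J}{-25 + z + 5 J}$ ($p{\left(J,z \right)} = \frac{J + \left(\left(J + z\right) + J\right)}{z + 5 \left(-5 + J\right)} = \frac{J + \left(z + 2 J\right)}{z + \left(-25 + 5 J\right)} = \frac{z + 3 J}{-25 + z + 5 J}$)
$-3 + p{\left(L{\left(5,-1 \right)},0 \right)} \left(-1\right) = -3 + \frac{0 + 3 \cdot 0}{-25 + 0 + 5 \cdot 0} \left(-1\right) = -3 + \frac{0 + 0}{-25 + 0 + 0} \left(-1\right) = -3 + \frac{1}{-25} \cdot 0 \left(-1\right) = -3 + \left(- \frac{1}{25}\right) 0 \left(-1\right) = -3 + 0 \left(-1\right) = -3 + 0 = -3$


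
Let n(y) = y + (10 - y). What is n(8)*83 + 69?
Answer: 899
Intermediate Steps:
n(y) = 10
n(8)*83 + 69 = 10*83 + 69 = 830 + 69 = 899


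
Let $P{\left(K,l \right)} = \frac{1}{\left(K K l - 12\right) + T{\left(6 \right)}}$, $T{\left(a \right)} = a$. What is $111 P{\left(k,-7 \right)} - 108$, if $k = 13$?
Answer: $- \frac{128523}{1189} \approx -108.09$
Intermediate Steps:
$P{\left(K,l \right)} = \frac{1}{-6 + l K^{2}}$ ($P{\left(K,l \right)} = \frac{1}{\left(K K l - 12\right) + 6} = \frac{1}{\left(K^{2} l - 12\right) + 6} = \frac{1}{\left(l K^{2} - 12\right) + 6} = \frac{1}{\left(-12 + l K^{2}\right) + 6} = \frac{1}{-6 + l K^{2}}$)
$111 P{\left(k,-7 \right)} - 108 = \frac{111}{-6 - 7 \cdot 13^{2}} - 108 = \frac{111}{-6 - 1183} - 108 = \frac{111}{-1189} - 108 = 111 \left(- \frac{1}{1189}\right) - 108 = - \frac{111}{1189} - 108 = - \frac{128523}{1189}$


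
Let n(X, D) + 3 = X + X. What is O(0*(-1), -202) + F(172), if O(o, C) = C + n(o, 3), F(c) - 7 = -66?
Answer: -264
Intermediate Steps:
n(X, D) = -3 + 2*X (n(X, D) = -3 + (X + X) = -3 + 2*X)
F(c) = -59 (F(c) = 7 - 66 = -59)
O(o, C) = -3 + C + 2*o (O(o, C) = C + (-3 + 2*o) = -3 + C + 2*o)
O(0*(-1), -202) + F(172) = (-3 - 202 + 2*(0*(-1))) - 59 = (-3 - 202 + 2*0) - 59 = (-3 - 202 + 0) - 59 = -205 - 59 = -264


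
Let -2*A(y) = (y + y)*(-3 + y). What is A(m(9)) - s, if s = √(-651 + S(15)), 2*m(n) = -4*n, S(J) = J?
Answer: -378 - 2*I*√159 ≈ -378.0 - 25.219*I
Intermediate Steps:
m(n) = -2*n (m(n) = (-4*n)/2 = -2*n)
A(y) = -y*(-3 + y) (A(y) = -(y + y)*(-3 + y)/2 = -2*y*(-3 + y)/2 = -y*(-3 + y))
s = 2*I*√159 (s = √(-651 + 15) = √(-636) = 2*I*√159 ≈ 25.219*I)
A(m(9)) - s = (-2*9)*(3 - (-2)*9) - 2*I*√159 = -18*(3 - 1*(-18)) - 2*I*√159 = -18*(3 + 18) - 2*I*√159 = -18*21 - 2*I*√159 = -378 - 2*I*√159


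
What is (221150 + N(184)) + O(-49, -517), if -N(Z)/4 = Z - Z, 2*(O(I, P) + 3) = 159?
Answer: 442453/2 ≈ 2.2123e+5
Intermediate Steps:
O(I, P) = 153/2 (O(I, P) = -3 + (½)*159 = -3 + 159/2 = 153/2)
N(Z) = 0 (N(Z) = -4*(Z - Z) = -4*0 = 0)
(221150 + N(184)) + O(-49, -517) = (221150 + 0) + 153/2 = 221150 + 153/2 = 442453/2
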